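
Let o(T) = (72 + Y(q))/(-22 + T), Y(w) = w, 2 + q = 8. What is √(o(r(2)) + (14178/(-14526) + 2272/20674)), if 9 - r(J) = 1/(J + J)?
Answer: I*√1320020460502535791/442123827 ≈ 2.5986*I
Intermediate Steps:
q = 6 (q = -2 + 8 = 6)
r(J) = 9 - 1/(2*J) (r(J) = 9 - 1/(J + J) = 9 - 1/(2*J))
o(T) = 78/(-22 + T) (o(T) = (72 + 6)/(-22 + T) = 78/(-22 + T))
√(o(r(2)) + (14178/(-14526) + 2272/20674)) = √(78/(-22 + (9 - ½/2)) + (14178/(-14526) + 2272/20674)) = √(78/(-22 + (9 - ½*½)) + (14178*(-1/14526) + 2272*(1/20674))) = √(78/(-22 + (9 - ¼)) + (-2363/2421 + 1136/10337)) = √(78/(-22 + 35/4) - 21676075/25025877) = √(78/(-53/4) - 21676075/25025877) = √(78*(-4/53) - 21676075/25025877) = √(-312/53 - 21676075/25025877) = √(-8956905599/1326371481) = I*√1320020460502535791/442123827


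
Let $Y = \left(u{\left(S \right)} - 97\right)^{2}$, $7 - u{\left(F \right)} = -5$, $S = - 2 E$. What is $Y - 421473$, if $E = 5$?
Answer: $-414248$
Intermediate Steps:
$S = -10$ ($S = \left(-2\right) 5 = -10$)
$u{\left(F \right)} = 12$ ($u{\left(F \right)} = 7 - -5 = 7 + 5 = 12$)
$Y = 7225$ ($Y = \left(12 - 97\right)^{2} = \left(-85\right)^{2} = 7225$)
$Y - 421473 = 7225 - 421473 = -414248$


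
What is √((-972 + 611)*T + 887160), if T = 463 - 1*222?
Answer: √800159 ≈ 894.52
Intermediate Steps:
T = 241 (T = 463 - 222 = 241)
√((-972 + 611)*T + 887160) = √((-972 + 611)*241 + 887160) = √(-361*241 + 887160) = √(-87001 + 887160) = √800159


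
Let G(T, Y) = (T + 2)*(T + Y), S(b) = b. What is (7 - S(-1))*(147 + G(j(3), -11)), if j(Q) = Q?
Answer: 856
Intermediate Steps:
G(T, Y) = (2 + T)*(T + Y)
(7 - S(-1))*(147 + G(j(3), -11)) = (7 - 1*(-1))*(147 + (3² + 2*3 + 2*(-11) + 3*(-11))) = (7 + 1)*(147 + (9 + 6 - 22 - 33)) = 8*(147 - 40) = 8*107 = 856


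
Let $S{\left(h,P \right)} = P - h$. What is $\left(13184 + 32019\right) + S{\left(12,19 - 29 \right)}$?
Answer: $45181$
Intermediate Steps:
$\left(13184 + 32019\right) + S{\left(12,19 - 29 \right)} = \left(13184 + 32019\right) + \left(\left(19 - 29\right) - 12\right) = 45203 - 22 = 45181$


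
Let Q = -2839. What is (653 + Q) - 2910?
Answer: -5096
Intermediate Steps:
(653 + Q) - 2910 = (653 - 2839) - 2910 = -2186 - 2910 = -5096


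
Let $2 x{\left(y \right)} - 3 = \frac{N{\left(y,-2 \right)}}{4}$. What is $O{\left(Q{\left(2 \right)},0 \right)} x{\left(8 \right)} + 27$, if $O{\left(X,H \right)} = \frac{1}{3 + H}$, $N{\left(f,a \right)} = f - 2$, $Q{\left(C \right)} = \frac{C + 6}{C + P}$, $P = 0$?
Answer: $\frac{111}{4} \approx 27.75$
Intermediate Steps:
$Q{\left(C \right)} = \frac{6 + C}{C}$ ($Q{\left(C \right)} = \frac{C + 6}{C + 0} = \frac{6 + C}{C}$)
$N{\left(f,a \right)} = -2 + f$
$x{\left(y \right)} = \frac{5}{4} + \frac{y}{8}$ ($x{\left(y \right)} = \frac{3}{2} + \frac{\left(-2 + y\right) \frac{1}{4}}{2} = \frac{3}{2} + \frac{- \frac{1}{2} + \frac{y}{4}}{2} = \frac{3}{2} + \left(- \frac{1}{4} + \frac{y}{8}\right) = \frac{5}{4} + \frac{y}{8}$)
$O{\left(Q{\left(2 \right)},0 \right)} x{\left(8 \right)} + 27 = \frac{\frac{5}{4} + \frac{1}{8} \cdot 8}{3 + 0} + 27 = \frac{\frac{5}{4} + 1}{3} + 27 = \frac{1}{3} \cdot \frac{9}{4} + 27 = \frac{3}{4} + 27 = \frac{111}{4}$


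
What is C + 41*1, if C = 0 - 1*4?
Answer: 37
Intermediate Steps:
C = -4 (C = 0 - 4 = -4)
C + 41*1 = -4 + 41*1 = -4 + 41 = 37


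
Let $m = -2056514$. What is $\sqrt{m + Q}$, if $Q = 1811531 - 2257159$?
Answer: $i \sqrt{2502142} \approx 1581.8 i$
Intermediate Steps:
$Q = -445628$ ($Q = 1811531 - 2257159 = -445628$)
$\sqrt{m + Q} = \sqrt{-2056514 - 445628} = \sqrt{-2502142} = i \sqrt{2502142}$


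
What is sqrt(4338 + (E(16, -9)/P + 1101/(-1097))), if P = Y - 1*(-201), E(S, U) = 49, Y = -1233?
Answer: sqrt(1389622895067342)/566052 ≈ 65.855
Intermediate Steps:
P = -1032 (P = -1233 - 1*(-201) = -1233 + 201 = -1032)
sqrt(4338 + (E(16, -9)/P + 1101/(-1097))) = sqrt(4338 + (49/(-1032) + 1101/(-1097))) = sqrt(4338 + (49*(-1/1032) + 1101*(-1/1097))) = sqrt(4338 + (-49/1032 - 1101/1097)) = sqrt(4338 - 1189985/1132104) = sqrt(4909877167/1132104) = sqrt(1389622895067342)/566052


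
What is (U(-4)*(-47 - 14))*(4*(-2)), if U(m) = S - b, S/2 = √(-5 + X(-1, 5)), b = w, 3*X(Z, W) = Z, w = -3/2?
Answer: 732 + 3904*I*√3/3 ≈ 732.0 + 2254.0*I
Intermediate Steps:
w = -3/2 (w = -3*½ = -3/2 ≈ -1.5000)
X(Z, W) = Z/3
b = -3/2 ≈ -1.5000
S = 8*I*√3/3 (S = 2*√(-5 + (⅓)*(-1)) = 2*√(-5 - ⅓) = 2*√(-16/3) = 2*(4*I*√3/3) = 8*I*√3/3 ≈ 4.6188*I)
U(m) = 3/2 + 8*I*√3/3 (U(m) = 8*I*√3/3 - 1*(-3/2) = 8*I*√3/3 + 3/2 = 3/2 + 8*I*√3/3)
(U(-4)*(-47 - 14))*(4*(-2)) = ((3/2 + 8*I*√3/3)*(-47 - 14))*(4*(-2)) = ((3/2 + 8*I*√3/3)*(-61))*(-8) = (-183/2 - 488*I*√3/3)*(-8) = 732 + 3904*I*√3/3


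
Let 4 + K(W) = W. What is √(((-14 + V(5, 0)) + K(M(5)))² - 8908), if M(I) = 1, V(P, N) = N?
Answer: 13*I*√51 ≈ 92.839*I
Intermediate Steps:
K(W) = -4 + W
√(((-14 + V(5, 0)) + K(M(5)))² - 8908) = √(((-14 + 0) + (-4 + 1))² - 8908) = √((-14 - 3)² - 8908) = √((-17)² - 8908) = √(289 - 8908) = √(-8619) = 13*I*√51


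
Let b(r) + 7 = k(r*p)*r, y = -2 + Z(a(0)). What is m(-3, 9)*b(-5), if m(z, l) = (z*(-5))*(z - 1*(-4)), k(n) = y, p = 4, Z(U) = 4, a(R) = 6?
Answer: -255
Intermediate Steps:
y = 2 (y = -2 + 4 = 2)
k(n) = 2
m(z, l) = -5*z*(4 + z) (m(z, l) = (-5*z)*(z + 4) = (-5*z)*(4 + z) = -5*z*(4 + z))
b(r) = -7 + 2*r
m(-3, 9)*b(-5) = (-5*(-3)*(4 - 3))*(-7 + 2*(-5)) = (-5*(-3)*1)*(-7 - 10) = 15*(-17) = -255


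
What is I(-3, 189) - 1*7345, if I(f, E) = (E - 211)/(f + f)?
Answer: -22024/3 ≈ -7341.3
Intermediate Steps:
I(f, E) = (-211 + E)/(2*f) (I(f, E) = (-211 + E)/((2*f)) = (-211 + E)*(1/(2*f)) = (-211 + E)/(2*f))
I(-3, 189) - 1*7345 = (½)*(-211 + 189)/(-3) - 1*7345 = (½)*(-⅓)*(-22) - 7345 = 11/3 - 7345 = -22024/3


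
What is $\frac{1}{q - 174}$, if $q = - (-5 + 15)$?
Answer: $- \frac{1}{184} \approx -0.0054348$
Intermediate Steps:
$q = -10$ ($q = \left(-1\right) 10 = -10$)
$\frac{1}{q - 174} = \frac{1}{-10 - 174} = \frac{1}{-184} = - \frac{1}{184}$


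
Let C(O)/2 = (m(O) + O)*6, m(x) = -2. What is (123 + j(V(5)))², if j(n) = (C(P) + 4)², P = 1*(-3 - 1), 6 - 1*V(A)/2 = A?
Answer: 22534009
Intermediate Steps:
V(A) = 12 - 2*A
P = -4 (P = 1*(-4) = -4)
C(O) = -24 + 12*O (C(O) = 2*((-2 + O)*6) = 2*(-12 + 6*O) = -24 + 12*O)
j(n) = 4624 (j(n) = ((-24 + 12*(-4)) + 4)² = ((-24 - 48) + 4)² = (-72 + 4)² = (-68)² = 4624)
(123 + j(V(5)))² = (123 + 4624)² = 4747² = 22534009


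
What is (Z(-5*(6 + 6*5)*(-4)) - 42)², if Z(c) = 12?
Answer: 900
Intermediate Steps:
(Z(-5*(6 + 6*5)*(-4)) - 42)² = (12 - 42)² = (-30)² = 900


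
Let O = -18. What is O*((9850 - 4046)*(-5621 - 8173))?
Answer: 1441086768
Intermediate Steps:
O*((9850 - 4046)*(-5621 - 8173)) = -18*(9850 - 4046)*(-5621 - 8173) = -104472*(-13794) = -18*(-80060376) = 1441086768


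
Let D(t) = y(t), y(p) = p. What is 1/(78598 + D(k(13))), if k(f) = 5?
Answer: 1/78603 ≈ 1.2722e-5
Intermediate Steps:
D(t) = t
1/(78598 + D(k(13))) = 1/(78598 + 5) = 1/78603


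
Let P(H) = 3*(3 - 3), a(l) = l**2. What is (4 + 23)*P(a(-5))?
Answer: 0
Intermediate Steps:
P(H) = 0 (P(H) = 3*0 = 0)
(4 + 23)*P(a(-5)) = (4 + 23)*0 = 27*0 = 0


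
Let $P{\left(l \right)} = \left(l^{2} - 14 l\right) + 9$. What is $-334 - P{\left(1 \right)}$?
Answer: $-330$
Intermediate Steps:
$P{\left(l \right)} = 9 + l^{2} - 14 l$
$-334 - P{\left(1 \right)} = -334 - \left(9 + 1^{2} - 14\right) = -334 - \left(9 + 1 - 14\right) = -334 - -4 = -334 + 4 = -330$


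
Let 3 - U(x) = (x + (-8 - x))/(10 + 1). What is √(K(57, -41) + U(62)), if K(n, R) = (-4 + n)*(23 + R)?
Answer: I*√114983/11 ≈ 30.827*I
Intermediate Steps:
U(x) = 41/11 (U(x) = 3 - (x + (-8 - x))/(10 + 1) = 3 - (-8)/11 = 3 - 1*(-8/11) = 3 + 8/11 = 41/11)
√(K(57, -41) + U(62)) = √((-92 - 4*(-41) + 23*57 - 41*57) + 41/11) = √((-92 + 164 + 1311 - 2337) + 41/11) = √(-954 + 41/11) = √(-10453/11) = I*√114983/11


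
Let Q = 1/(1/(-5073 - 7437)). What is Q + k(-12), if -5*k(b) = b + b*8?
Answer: -62442/5 ≈ -12488.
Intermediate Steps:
Q = -12510 (Q = 1/(1/(-12510)) = 1/(-1/12510) = -12510)
k(b) = -9*b/5 (k(b) = -(b + b*8)/5 = -(b + 8*b)/5 = -9*b/5)
Q + k(-12) = -12510 - 9/5*(-12) = -12510 + 108/5 = -62442/5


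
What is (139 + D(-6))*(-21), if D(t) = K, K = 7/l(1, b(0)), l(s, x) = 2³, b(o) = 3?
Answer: -23499/8 ≈ -2937.4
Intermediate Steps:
l(s, x) = 8
K = 7/8 ≈ 0.87500
D(t) = 7/8
(139 + D(-6))*(-21) = (139 + 7/8)*(-21) = (1119/8)*(-21) = -23499/8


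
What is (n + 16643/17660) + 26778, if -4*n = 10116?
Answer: 428253983/17660 ≈ 24250.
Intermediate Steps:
n = -2529 (n = -¼*10116 = -2529)
(n + 16643/17660) + 26778 = (-2529 + 16643/17660) + 26778 = -44645497/17660 + 26778 = 428253983/17660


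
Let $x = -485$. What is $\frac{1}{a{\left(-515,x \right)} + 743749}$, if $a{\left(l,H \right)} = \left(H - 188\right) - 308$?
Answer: $\frac{1}{742768} \approx 1.3463 \cdot 10^{-6}$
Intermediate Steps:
$a{\left(l,H \right)} = -496 + H$ ($a{\left(l,H \right)} = \left(-188 + H\right) - 308 = -496 + H$)
$\frac{1}{a{\left(-515,x \right)} + 743749} = \frac{1}{\left(-496 - 485\right) + 743749} = \frac{1}{-981 + 743749} = \frac{1}{742768}$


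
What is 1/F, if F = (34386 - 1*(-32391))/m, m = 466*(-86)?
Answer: -40076/66777 ≈ -0.60015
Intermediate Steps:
m = -40076
F = -66777/40076 (F = (34386 - 1*(-32391))/(-40076) = (34386 + 32391)*(-1/40076) = 66777*(-1/40076) = -66777/40076 ≈ -1.6663)
1/F = 1/(-66777/40076) = -40076/66777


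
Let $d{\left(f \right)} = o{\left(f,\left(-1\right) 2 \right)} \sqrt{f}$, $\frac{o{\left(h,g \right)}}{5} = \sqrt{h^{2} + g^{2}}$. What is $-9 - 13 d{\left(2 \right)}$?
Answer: $-269$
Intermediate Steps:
$o{\left(h,g \right)} = 5 \sqrt{g^{2} + h^{2}}$ ($o{\left(h,g \right)} = 5 \sqrt{h^{2} + g^{2}} = 5 \sqrt{g^{2} + h^{2}}$)
$d{\left(f \right)} = 5 \sqrt{f} \sqrt{4 + f^{2}}$ ($d{\left(f \right)} = 5 \sqrt{\left(\left(-1\right) 2\right)^{2} + f^{2}} \sqrt{f} = 5 \sqrt{\left(-2\right)^{2} + f^{2}} \sqrt{f} = 5 \sqrt{4 + f^{2}} \sqrt{f} = 5 \sqrt{f} \sqrt{4 + f^{2}}$)
$-9 - 13 d{\left(2 \right)} = -9 - 13 \cdot 5 \sqrt{2} \sqrt{4 + 2^{2}} = -9 - 13 \cdot 5 \sqrt{2} \sqrt{4 + 4} = -9 - 13 \cdot 5 \sqrt{2} \sqrt{8} = -9 - 13 \cdot 5 \sqrt{2} \cdot 2 \sqrt{2} = -9 - 260 = -269$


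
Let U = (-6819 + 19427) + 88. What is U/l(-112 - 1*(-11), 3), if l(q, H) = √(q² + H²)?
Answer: 6348*√10210/5105 ≈ 125.65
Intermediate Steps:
U = 12696 (U = 12608 + 88 = 12696)
l(q, H) = √(H² + q²)
U/l(-112 - 1*(-11), 3) = 12696/(√(3² + (-112 - 1*(-11))²)) = 12696/(√(9 + (-112 + 11)²)) = 12696/(√(9 + (-101)²)) = 12696/(√(9 + 10201)) = 12696/(√10210) = 12696*(√10210/10210) = 6348*√10210/5105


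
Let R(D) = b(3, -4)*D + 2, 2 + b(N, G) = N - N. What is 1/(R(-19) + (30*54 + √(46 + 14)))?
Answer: 83/137777 - √15/1377770 ≈ 0.00059961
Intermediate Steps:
b(N, G) = -2 (b(N, G) = -2 + (N - N) = -2 + 0 = -2)
R(D) = 2 - 2*D (R(D) = -2*D + 2 = 2 - 2*D)
1/(R(-19) + (30*54 + √(46 + 14))) = 1/((2 - 2*(-19)) + (30*54 + √(46 + 14))) = 1/((2 + 38) + (1620 + √60)) = 1/(40 + (1620 + 2*√15)) = 1/(1660 + 2*√15)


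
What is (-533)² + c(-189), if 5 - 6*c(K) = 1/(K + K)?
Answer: 644315743/2268 ≈ 2.8409e+5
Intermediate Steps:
c(K) = ⅚ - 1/(12*K) (c(K) = ⅚ - 1/(6*(K + K)) = ⅚ - 1/(2*K)/6 = ⅚ - 1/(12*K))
(-533)² + c(-189) = (-533)² + (1/12)*(-1 + 10*(-189))/(-189) = 284089 + (1/12)*(-1/189)*(-1 - 1890) = 284089 + (1/12)*(-1/189)*(-1891) = 284089 + 1891/2268 = 644315743/2268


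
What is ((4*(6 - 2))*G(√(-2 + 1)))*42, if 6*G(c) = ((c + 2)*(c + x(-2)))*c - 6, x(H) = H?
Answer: -672 - 560*I ≈ -672.0 - 560.0*I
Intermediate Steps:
G(c) = -1 + c*(-2 + c)*(2 + c)/6 (G(c) = (((c + 2)*(c - 2))*c - 6)/6 = (((2 + c)*(-2 + c))*c - 6)/6 = (((-2 + c)*(2 + c))*c - 6)/6 = (c*(-2 + c)*(2 + c) - 6)/6 = (-6 + c*(-2 + c)*(2 + c))/6 = -1 + c*(-2 + c)*(2 + c)/6)
((4*(6 - 2))*G(√(-2 + 1)))*42 = ((4*(6 - 2))*(-1 - 2*√(-2 + 1)/3 + (√(-2 + 1))³/6))*42 = ((4*4)*(-1 - 2*I/3 + (√(-1))³/6))*42 = (16*(-1 - 2*I/3 + I³/6))*42 = (16*(-1 - 2*I/3 + (-I)/6))*42 = (16*(-1 - 2*I/3 - I/6))*42 = (16*(-1 - 5*I/6))*42 = (-16 - 40*I/3)*42 = -672 - 560*I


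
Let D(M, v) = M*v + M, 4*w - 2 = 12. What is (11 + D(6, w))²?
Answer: 1444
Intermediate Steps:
w = 7/2 (w = ½ + (¼)*12 = ½ + 3 = 7/2 ≈ 3.5000)
D(M, v) = M + M*v
(11 + D(6, w))² = (11 + 6*(1 + 7/2))² = (11 + 6*(9/2))² = (11 + 27)² = 38² = 1444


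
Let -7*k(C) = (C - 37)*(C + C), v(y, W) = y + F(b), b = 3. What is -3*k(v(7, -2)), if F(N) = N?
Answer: -1620/7 ≈ -231.43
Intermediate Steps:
v(y, W) = 3 + y (v(y, W) = y + 3 = 3 + y)
k(C) = -2*C*(-37 + C)/7 (k(C) = -(C - 37)*(C + C)/7 = -(-37 + C)*2*C/7 = -2*C*(-37 + C)/7)
-3*k(v(7, -2)) = -6*(3 + 7)*(37 - (3 + 7))/7 = -6*10*(37 - 1*10)/7 = -6*10*(37 - 10)/7 = -6*10*27/7 = -3*540/7 = -1620/7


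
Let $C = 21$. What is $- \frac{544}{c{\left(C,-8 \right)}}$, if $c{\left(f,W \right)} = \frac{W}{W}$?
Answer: $-544$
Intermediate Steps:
$c{\left(f,W \right)} = 1$
$- \frac{544}{c{\left(C,-8 \right)}} = - \frac{544}{1} = \left(-544\right) 1 = -544$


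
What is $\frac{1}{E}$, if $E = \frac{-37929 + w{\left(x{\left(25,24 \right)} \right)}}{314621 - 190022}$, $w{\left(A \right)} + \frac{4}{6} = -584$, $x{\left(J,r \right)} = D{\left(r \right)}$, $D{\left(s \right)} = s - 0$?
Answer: $- \frac{373797}{115541} \approx -3.2352$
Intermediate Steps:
$D{\left(s \right)} = s$ ($D{\left(s \right)} = s + 0 = s$)
$x{\left(J,r \right)} = r$
$w{\left(A \right)} = - \frac{1754}{3}$ ($w{\left(A \right)} = - \frac{2}{3} - 584 = - \frac{1754}{3}$)
$E = - \frac{115541}{373797}$ ($E = \frac{-37929 - \frac{1754}{3}}{314621 - 190022} = - \frac{115541}{3 \cdot 124599} = \left(- \frac{115541}{3}\right) \frac{1}{124599} = - \frac{115541}{373797} \approx -0.3091$)
$\frac{1}{E} = \frac{1}{- \frac{115541}{373797}} = - \frac{373797}{115541}$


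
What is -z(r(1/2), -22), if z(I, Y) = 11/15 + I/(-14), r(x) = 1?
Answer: -139/210 ≈ -0.66190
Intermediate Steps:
z(I, Y) = 11/15 - I/14 (z(I, Y) = 11*(1/15) + I*(-1/14) = 11/15 - I/14)
-z(r(1/2), -22) = -(11/15 - 1/14*1) = -(11/15 - 1/14) = -1*139/210 = -139/210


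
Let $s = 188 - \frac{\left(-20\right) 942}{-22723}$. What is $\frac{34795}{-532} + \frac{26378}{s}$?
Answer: $\frac{3883817787}{51423652} \approx 75.526$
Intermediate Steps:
$s = \frac{4253084}{22723}$ ($s = 188 - \left(-18840\right) \left(- \frac{1}{22723}\right) = 188 - \frac{18840}{22723} = \frac{4253084}{22723} \approx 187.17$)
$\frac{34795}{-532} + \frac{26378}{s} = \frac{34795}{-532} + \frac{26378}{\frac{4253084}{22723}} = 34795 \left(- \frac{1}{532}\right) + 26378 \cdot \frac{22723}{4253084} = - \frac{34795}{532} + \frac{27244877}{193322} = \frac{3883817787}{51423652}$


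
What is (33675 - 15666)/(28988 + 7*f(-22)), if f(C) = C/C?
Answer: 6003/9665 ≈ 0.62111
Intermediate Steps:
f(C) = 1
(33675 - 15666)/(28988 + 7*f(-22)) = (33675 - 15666)/(28988 + 7*1) = 18009/(28988 + 7) = 18009/28995 = 18009*(1/28995) = 6003/9665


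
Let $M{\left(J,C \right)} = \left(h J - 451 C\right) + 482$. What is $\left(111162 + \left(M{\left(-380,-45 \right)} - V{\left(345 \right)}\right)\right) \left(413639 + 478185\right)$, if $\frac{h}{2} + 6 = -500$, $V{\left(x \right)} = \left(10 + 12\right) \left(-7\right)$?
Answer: $460763545072$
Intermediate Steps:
$V{\left(x \right)} = -154$ ($V{\left(x \right)} = 22 \left(-7\right) = -154$)
$h = -1012$ ($h = -12 + 2 \left(-500\right) = -12 - 1000 = -1012$)
$M{\left(J,C \right)} = 482 - 1012 J - 451 C$ ($M{\left(J,C \right)} = \left(- 1012 J - 451 C\right) + 482 = 482 - 1012 J - 451 C$)
$\left(111162 + \left(M{\left(-380,-45 \right)} - V{\left(345 \right)}\right)\right) \left(413639 + 478185\right) = \left(111162 - -405491\right) \left(413639 + 478185\right) = \left(111162 + \left(\left(482 + 384560 + 20295\right) + 154\right)\right) 891824 = \left(111162 + \left(405337 + 154\right)\right) 891824 = \left(111162 + 405491\right) 891824 = 516653 \cdot 891824 = 460763545072$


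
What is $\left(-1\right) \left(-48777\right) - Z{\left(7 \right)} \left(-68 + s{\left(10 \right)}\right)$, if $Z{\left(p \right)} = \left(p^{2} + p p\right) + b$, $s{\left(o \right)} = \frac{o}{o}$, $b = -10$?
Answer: $54673$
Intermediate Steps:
$s{\left(o \right)} = 1$
$Z{\left(p \right)} = -10 + 2 p^{2}$ ($Z{\left(p \right)} = \left(p^{2} + p p\right) - 10 = \left(p^{2} + p^{2}\right) - 10 = 2 p^{2} - 10 = -10 + 2 p^{2}$)
$\left(-1\right) \left(-48777\right) - Z{\left(7 \right)} \left(-68 + s{\left(10 \right)}\right) = \left(-1\right) \left(-48777\right) - \left(-10 + 2 \cdot 7^{2}\right) \left(-68 + 1\right) = 48777 - \left(-10 + 2 \cdot 49\right) \left(-67\right) = 48777 - \left(-10 + 98\right) \left(-67\right) = 48777 - 88 \left(-67\right) = 48777 - -5896 = 48777 + 5896 = 54673$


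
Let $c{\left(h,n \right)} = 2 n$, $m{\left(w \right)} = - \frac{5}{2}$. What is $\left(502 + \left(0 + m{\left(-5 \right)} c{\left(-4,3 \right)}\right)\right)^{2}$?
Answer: $237169$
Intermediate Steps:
$m{\left(w \right)} = - \frac{5}{2}$ ($m{\left(w \right)} = \left(-5\right) \frac{1}{2} = - \frac{5}{2}$)
$\left(502 + \left(0 + m{\left(-5 \right)} c{\left(-4,3 \right)}\right)\right)^{2} = \left(502 + \left(0 - \frac{5 \cdot 2 \cdot 3}{2}\right)\right)^{2} = \left(502 + \left(0 - 15\right)\right)^{2} = \left(502 - 15\right)^{2} = 487^{2} = 237169$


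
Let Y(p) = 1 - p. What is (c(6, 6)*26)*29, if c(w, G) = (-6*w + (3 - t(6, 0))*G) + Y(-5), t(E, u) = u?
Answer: -9048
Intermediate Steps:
c(w, G) = 6 - 6*w + 3*G (c(w, G) = (-6*w + (3 - 1*0)*G) + (1 - 1*(-5)) = (-6*w + (3 + 0)*G) + (1 + 5) = (-6*w + 3*G) + 6 = 6 - 6*w + 3*G)
(c(6, 6)*26)*29 = ((6 - 6*6 + 3*6)*26)*29 = ((6 - 36 + 18)*26)*29 = -12*26*29 = -312*29 = -9048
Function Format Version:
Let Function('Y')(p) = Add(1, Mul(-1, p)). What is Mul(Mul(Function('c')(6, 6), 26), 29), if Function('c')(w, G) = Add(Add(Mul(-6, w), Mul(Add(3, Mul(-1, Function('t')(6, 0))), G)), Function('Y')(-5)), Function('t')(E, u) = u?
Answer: -9048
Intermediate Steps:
Function('c')(w, G) = Add(6, Mul(-6, w), Mul(3, G)) (Function('c')(w, G) = Add(Add(Mul(-6, w), Mul(Add(3, Mul(-1, 0)), G)), Add(1, Mul(-1, -5))) = Add(Add(Mul(-6, w), Mul(Add(3, 0), G)), Add(1, 5)) = Add(Add(Mul(-6, w), Mul(3, G)), 6) = Add(6, Mul(-6, w), Mul(3, G)))
Mul(Mul(Function('c')(6, 6), 26), 29) = Mul(Mul(Add(6, Mul(-6, 6), Mul(3, 6)), 26), 29) = Mul(Mul(Add(6, -36, 18), 26), 29) = Mul(Mul(-12, 26), 29) = Mul(-312, 29) = -9048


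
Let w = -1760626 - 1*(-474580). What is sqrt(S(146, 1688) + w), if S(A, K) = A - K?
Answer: 2*I*sqrt(321897) ≈ 1134.7*I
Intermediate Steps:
w = -1286046 (w = -1760626 + 474580 = -1286046)
sqrt(S(146, 1688) + w) = sqrt((146 - 1*1688) - 1286046) = sqrt((146 - 1688) - 1286046) = sqrt(-1542 - 1286046) = sqrt(-1287588) = 2*I*sqrt(321897)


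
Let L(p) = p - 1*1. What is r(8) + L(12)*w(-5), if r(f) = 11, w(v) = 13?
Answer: 154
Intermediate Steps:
L(p) = -1 + p (L(p) = p - 1 = -1 + p)
r(8) + L(12)*w(-5) = 11 + (-1 + 12)*13 = 11 + 11*13 = 11 + 143 = 154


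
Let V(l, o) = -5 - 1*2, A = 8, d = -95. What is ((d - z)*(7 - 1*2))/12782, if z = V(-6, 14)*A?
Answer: -195/12782 ≈ -0.015256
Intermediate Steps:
V(l, o) = -7 (V(l, o) = -5 - 2 = -7)
z = -56 (z = -7*8 = -56)
((d - z)*(7 - 1*2))/12782 = ((-95 - 1*(-56))*(7 - 1*2))/12782 = ((-95 + 56)*(7 - 2))*(1/12782) = -39*5*(1/12782) = -195*1/12782 = -195/12782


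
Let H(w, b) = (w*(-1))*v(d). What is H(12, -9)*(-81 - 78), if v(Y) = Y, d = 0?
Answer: 0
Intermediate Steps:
H(w, b) = 0 (H(w, b) = (w*(-1))*0 = -w*0 = 0)
H(12, -9)*(-81 - 78) = 0*(-81 - 78) = 0*(-159) = 0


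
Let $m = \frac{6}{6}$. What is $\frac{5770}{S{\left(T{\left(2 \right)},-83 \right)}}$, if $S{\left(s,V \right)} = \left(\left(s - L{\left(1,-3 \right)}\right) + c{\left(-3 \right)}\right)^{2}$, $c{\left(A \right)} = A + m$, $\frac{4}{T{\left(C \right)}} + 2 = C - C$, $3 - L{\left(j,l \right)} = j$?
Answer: $\frac{2885}{18} \approx 160.28$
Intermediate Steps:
$L{\left(j,l \right)} = 3 - j$
$T{\left(C \right)} = -2$ ($T{\left(C \right)} = \frac{4}{-2 + \left(C - C\right)} = \frac{4}{-2 + 0} = \frac{4}{-2} = 4 \left(- \frac{1}{2}\right) = -2$)
$m = 1$ ($m = 6 \cdot \frac{1}{6} = 1$)
$c{\left(A \right)} = 1 + A$ ($c{\left(A \right)} = A + 1 = 1 + A$)
$S{\left(s,V \right)} = \left(-4 + s\right)^{2}$ ($S{\left(s,V \right)} = \left(\left(s - \left(3 - 1\right)\right) + \left(1 - 3\right)\right)^{2} = \left(\left(s - \left(3 - 1\right)\right) - 2\right)^{2} = \left(\left(s - 2\right) - 2\right)^{2} = \left(\left(-2 + s\right) - 2\right)^{2} = \left(-4 + s\right)^{2}$)
$\frac{5770}{S{\left(T{\left(2 \right)},-83 \right)}} = \frac{5770}{\left(-4 - 2\right)^{2}} = \frac{5770}{\left(-6\right)^{2}} = \frac{5770}{36} = 5770 \cdot \frac{1}{36} = \frac{2885}{18}$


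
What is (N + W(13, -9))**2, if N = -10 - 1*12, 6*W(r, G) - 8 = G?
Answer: 17689/36 ≈ 491.36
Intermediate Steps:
W(r, G) = 4/3 + G/6
N = -22 (N = -10 - 12 = -22)
(N + W(13, -9))**2 = (-22 + (4/3 + (1/6)*(-9)))**2 = (-22 + (4/3 - 3/2))**2 = (-22 - 1/6)**2 = (-133/6)**2 = 17689/36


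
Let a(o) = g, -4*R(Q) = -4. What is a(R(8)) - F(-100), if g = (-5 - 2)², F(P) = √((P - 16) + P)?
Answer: 49 - 6*I*√6 ≈ 49.0 - 14.697*I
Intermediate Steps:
R(Q) = 1 (R(Q) = -¼*(-4) = 1)
F(P) = √(-16 + 2*P) (F(P) = √((-16 + P) + P) = √(-16 + 2*P))
g = 49 (g = (-7)² = 49)
a(o) = 49
a(R(8)) - F(-100) = 49 - √(-16 + 2*(-100)) = 49 - √(-16 - 200) = 49 - √(-216) = 49 - 6*I*√6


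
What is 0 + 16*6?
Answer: 96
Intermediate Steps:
0 + 16*6 = 0 + 96 = 96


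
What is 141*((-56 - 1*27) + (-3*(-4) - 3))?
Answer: -10434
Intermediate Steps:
141*((-56 - 1*27) + (-3*(-4) - 3)) = 141*((-56 - 27) + (12 - 3)) = 141*(-83 + 9) = 141*(-74) = -10434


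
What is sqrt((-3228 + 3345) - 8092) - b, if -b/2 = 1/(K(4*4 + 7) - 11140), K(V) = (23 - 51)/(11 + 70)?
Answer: -81/451184 + 5*I*sqrt(319) ≈ -0.00017953 + 89.303*I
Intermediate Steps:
K(V) = -28/81
b = 81/451184 (b = -2/(-28/81 - 11140) = -2/(-902368/81) = -2*(-81/902368) = 81/451184 ≈ 0.00017953)
sqrt((-3228 + 3345) - 8092) - b = sqrt((-3228 + 3345) - 8092) - 1*81/451184 = sqrt(117 - 8092) - 81/451184 = sqrt(-7975) - 81/451184 = 5*I*sqrt(319) - 81/451184 = -81/451184 + 5*I*sqrt(319)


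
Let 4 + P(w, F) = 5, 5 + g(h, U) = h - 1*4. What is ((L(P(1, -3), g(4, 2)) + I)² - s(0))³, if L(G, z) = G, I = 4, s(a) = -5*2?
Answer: 42875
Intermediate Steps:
s(a) = -10
g(h, U) = -9 + h (g(h, U) = -5 + (h - 1*4) = -5 + (h - 4) = -5 + (-4 + h) = -9 + h)
P(w, F) = 1 (P(w, F) = -4 + 5 = 1)
((L(P(1, -3), g(4, 2)) + I)² - s(0))³ = ((1 + 4)² - 1*(-10))³ = (5² + 10)³ = (25 + 10)³ = 35³ = 42875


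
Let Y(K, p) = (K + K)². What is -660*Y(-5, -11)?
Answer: -66000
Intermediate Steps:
Y(K, p) = 4*K² (Y(K, p) = (2*K)² = 4*K²)
-660*Y(-5, -11) = -2640*(-5)² = -2640*25 = -660*100 = -66000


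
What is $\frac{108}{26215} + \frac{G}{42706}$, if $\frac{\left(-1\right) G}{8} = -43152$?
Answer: $\frac{4527224844}{559768895} \approx 8.0877$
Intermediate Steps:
$G = 345216$ ($G = \left(-8\right) \left(-43152\right) = 345216$)
$\frac{108}{26215} + \frac{G}{42706} = \frac{108}{26215} + \frac{345216}{42706} = 108 \cdot \frac{1}{26215} + 345216 \cdot \frac{1}{42706} = \frac{108}{26215} + \frac{172608}{21353} = \frac{4527224844}{559768895}$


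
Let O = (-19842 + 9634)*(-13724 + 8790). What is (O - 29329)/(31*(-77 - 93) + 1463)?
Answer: -16778981/1269 ≈ -13222.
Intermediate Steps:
O = 50366272 (O = -10208*(-4934) = 50366272)
(O - 29329)/(31*(-77 - 93) + 1463) = (50366272 - 29329)/(31*(-77 - 93) + 1463) = 50336943/(31*(-170) + 1463) = 50336943/(-5270 + 1463) = 50336943/(-3807) = 50336943*(-1/3807) = -16778981/1269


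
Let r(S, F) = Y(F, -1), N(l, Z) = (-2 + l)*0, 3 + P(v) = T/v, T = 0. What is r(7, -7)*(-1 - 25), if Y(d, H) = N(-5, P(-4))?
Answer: 0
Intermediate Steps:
P(v) = -3 (P(v) = -3 + 0/v = -3 + 0 = -3)
N(l, Z) = 0
Y(d, H) = 0
r(S, F) = 0
r(7, -7)*(-1 - 25) = 0*(-1 - 25) = 0*(-26) = 0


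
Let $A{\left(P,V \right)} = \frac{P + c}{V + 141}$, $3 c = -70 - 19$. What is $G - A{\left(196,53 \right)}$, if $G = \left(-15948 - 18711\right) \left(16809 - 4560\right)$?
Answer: $- \frac{247081169461}{582} \approx -4.2454 \cdot 10^{8}$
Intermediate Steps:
$c = - \frac{89}{3}$ ($c = \frac{-70 - 19}{3} = \frac{1}{3} \left(-89\right) = - \frac{89}{3} \approx -29.667$)
$A{\left(P,V \right)} = \frac{- \frac{89}{3} + P}{141 + V}$ ($A{\left(P,V \right)} = \frac{P - \frac{89}{3}}{V + 141} = \frac{- \frac{89}{3} + P}{141 + V}$)
$G = -424538091$ ($G = \left(-34659\right) 12249 = -424538091$)
$G - A{\left(196,53 \right)} = -424538091 - \frac{- \frac{89}{3} + 196}{141 + 53} = -424538091 - \frac{1}{194} \cdot \frac{499}{3} = -424538091 - \frac{499}{582} = - \frac{247081169461}{582}$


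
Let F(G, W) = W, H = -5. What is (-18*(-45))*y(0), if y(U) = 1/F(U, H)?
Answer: -162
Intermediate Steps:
y(U) = -⅕ (y(U) = 1/(-5) = -⅕)
(-18*(-45))*y(0) = -18*(-45)*(-⅕) = 810*(-⅕) = -162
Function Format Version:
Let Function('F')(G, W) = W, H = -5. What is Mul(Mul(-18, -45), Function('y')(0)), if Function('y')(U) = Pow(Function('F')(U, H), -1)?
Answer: -162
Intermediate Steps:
Function('y')(U) = Rational(-1, 5) (Function('y')(U) = Pow(-5, -1) = Rational(-1, 5))
Mul(Mul(-18, -45), Function('y')(0)) = Mul(Mul(-18, -45), Rational(-1, 5)) = Mul(810, Rational(-1, 5)) = -162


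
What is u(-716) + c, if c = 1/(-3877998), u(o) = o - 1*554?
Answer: -4925057461/3877998 ≈ -1270.0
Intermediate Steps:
u(o) = -554 + o (u(o) = o - 554 = -554 + o)
c = -1/3877998 ≈ -2.5786e-7
u(-716) + c = (-554 - 716) - 1/3877998 = -1270 - 1/3877998 = -4925057461/3877998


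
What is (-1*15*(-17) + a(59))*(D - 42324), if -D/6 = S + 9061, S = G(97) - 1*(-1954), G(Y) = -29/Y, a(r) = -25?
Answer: -2418676320/97 ≈ -2.4935e+7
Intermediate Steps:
S = 189509/97 (S = -29/97 - 1*(-1954) = -29*1/97 + 1954 = -29/97 + 1954 = 189509/97 ≈ 1953.7)
D = -6410556/97 (D = -6*(189509/97 + 9061) = -6*1068426/97 = -6410556/97 ≈ -66088.)
(-1*15*(-17) + a(59))*(D - 42324) = (-1*15*(-17) - 25)*(-6410556/97 - 42324) = (-15*(-17) - 25)*(-10515984/97) = (255 - 25)*(-10515984/97) = 230*(-10515984/97) = -2418676320/97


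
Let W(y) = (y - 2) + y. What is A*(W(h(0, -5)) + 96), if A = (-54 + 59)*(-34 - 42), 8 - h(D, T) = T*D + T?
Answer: -45600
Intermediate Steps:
h(D, T) = 8 - T - D*T (h(D, T) = 8 - (T*D + T) = 8 - (D*T + T) = 8 - (T + D*T) = 8 + (-T - D*T) = 8 - T - D*T)
A = -380 (A = 5*(-76) = -380)
W(y) = -2 + 2*y (W(y) = (-2 + y) + y = -2 + 2*y)
A*(W(h(0, -5)) + 96) = -380*((-2 + 2*(8 - 1*(-5) - 1*0*(-5))) + 96) = -380*((-2 + 2*(8 + 5 + 0)) + 96) = -380*((-2 + 2*13) + 96) = -380*((-2 + 26) + 96) = -380*(24 + 96) = -380*120 = -45600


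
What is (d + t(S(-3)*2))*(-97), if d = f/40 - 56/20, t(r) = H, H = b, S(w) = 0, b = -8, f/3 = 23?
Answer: 35211/40 ≈ 880.28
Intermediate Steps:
f = 69 (f = 3*23 = 69)
H = -8
t(r) = -8
d = -43/40 (d = 69/40 - 56/20 = 69*(1/40) - 56*1/20 = 69/40 - 14/5 = -43/40 ≈ -1.0750)
(d + t(S(-3)*2))*(-97) = (-43/40 - 8)*(-97) = -363/40*(-97) = 35211/40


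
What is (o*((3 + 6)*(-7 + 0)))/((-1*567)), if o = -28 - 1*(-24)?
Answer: -4/9 ≈ -0.44444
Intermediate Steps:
o = -4 (o = -28 + 24 = -4)
(o*((3 + 6)*(-7 + 0)))/((-1*567)) = (-4*(3 + 6)*(-7 + 0))/((-1*567)) = -36*(-7)/(-567) = -4*(-63)*(-1/567) = 252*(-1/567) = -4/9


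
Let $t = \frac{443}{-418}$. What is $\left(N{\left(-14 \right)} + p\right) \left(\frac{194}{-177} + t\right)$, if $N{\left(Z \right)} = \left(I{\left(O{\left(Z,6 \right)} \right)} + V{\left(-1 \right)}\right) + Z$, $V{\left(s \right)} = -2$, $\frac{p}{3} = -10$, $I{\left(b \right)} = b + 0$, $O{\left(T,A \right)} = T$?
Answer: $\frac{1595030}{12331} \approx 129.35$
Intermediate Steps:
$I{\left(b \right)} = b$
$p = -30$ ($p = 3 \left(-10\right) = -30$)
$t = - \frac{443}{418}$ ($t = 443 \left(- \frac{1}{418}\right) = - \frac{443}{418} \approx -1.0598$)
$N{\left(Z \right)} = -2 + 2 Z$ ($N{\left(Z \right)} = \left(Z - 2\right) + Z = \left(-2 + Z\right) + Z = -2 + 2 Z$)
$\left(N{\left(-14 \right)} + p\right) \left(\frac{194}{-177} + t\right) = \left(\left(-2 + 2 \left(-14\right)\right) - 30\right) \left(\frac{194}{-177} - \frac{443}{418}\right) = \left(\left(-2 - 28\right) - 30\right) \left(194 \left(- \frac{1}{177}\right) - \frac{443}{418}\right) = \left(-30 - 30\right) \left(- \frac{194}{177} - \frac{443}{418}\right) = \left(-60\right) \left(- \frac{159503}{73986}\right) = \frac{1595030}{12331}$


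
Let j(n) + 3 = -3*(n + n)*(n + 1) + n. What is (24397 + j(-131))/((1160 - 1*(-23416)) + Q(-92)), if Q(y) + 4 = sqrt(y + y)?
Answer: -478644131/150945842 + 77917*I*sqrt(46)/301891684 ≈ -3.171 + 0.0017505*I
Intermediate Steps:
Q(y) = -4 + sqrt(2)*sqrt(y) (Q(y) = -4 + sqrt(y + y) = -4 + sqrt(2*y) = -4 + sqrt(2)*sqrt(y))
j(n) = -3 + n - 6*n*(1 + n) (j(n) = -3 + (-3*(n + n)*(n + 1) + n) = -3 + (-3*2*n*(1 + n) + n) = -3 + (-6*n*(1 + n) + n) = -3 + (n - 6*n*(1 + n)) = -3 + n - 6*n*(1 + n))
(24397 + j(-131))/((1160 - 1*(-23416)) + Q(-92)) = (24397 + (-3 - 6*(-131)**2 - 5*(-131)))/((1160 - 1*(-23416)) + (-4 + sqrt(2)*sqrt(-92))) = (24397 + (-3 - 6*17161 + 655))/((1160 + 23416) + (-4 + sqrt(2)*(2*I*sqrt(23)))) = (24397 + (-3 - 102966 + 655))/(24576 + (-4 + 2*I*sqrt(46))) = (24397 - 102314)/(24572 + 2*I*sqrt(46)) = -77917/(24572 + 2*I*sqrt(46))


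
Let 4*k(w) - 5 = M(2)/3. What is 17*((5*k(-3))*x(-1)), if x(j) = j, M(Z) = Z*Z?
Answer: -1615/12 ≈ -134.58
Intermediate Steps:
M(Z) = Z²
k(w) = 19/12 (k(w) = 5/4 + (2²/3)/4 = 5/4 + (4*(⅓))/4 = 5/4 + (¼)*(4/3) = 5/4 + ⅓ = 19/12)
17*((5*k(-3))*x(-1)) = 17*((5*(19/12))*(-1)) = 17*((95/12)*(-1)) = 17*(-95/12) = -1615/12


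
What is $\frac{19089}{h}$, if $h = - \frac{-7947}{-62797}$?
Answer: $- \frac{133192437}{883} \approx -1.5084 \cdot 10^{5}$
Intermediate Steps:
$h = - \frac{7947}{62797}$ ($h = - \frac{\left(-7947\right) \left(-1\right)}{62797} = \left(-1\right) \frac{7947}{62797} = - \frac{7947}{62797} \approx -0.12655$)
$\frac{19089}{h} = \frac{19089}{- \frac{7947}{62797}} = 19089 \left(- \frac{62797}{7947}\right) = - \frac{133192437}{883}$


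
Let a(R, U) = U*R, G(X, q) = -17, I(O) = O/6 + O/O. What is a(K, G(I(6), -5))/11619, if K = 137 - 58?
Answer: -1343/11619 ≈ -0.11559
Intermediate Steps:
I(O) = 1 + O/6 (I(O) = O*(⅙) + 1 = O/6 + 1 = 1 + O/6)
K = 79
a(R, U) = R*U
a(K, G(I(6), -5))/11619 = (79*(-17))/11619 = -1343*1/11619 = -1343/11619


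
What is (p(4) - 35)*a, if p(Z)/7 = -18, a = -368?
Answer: 59248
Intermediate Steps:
p(Z) = -126 (p(Z) = 7*(-18) = -126)
(p(4) - 35)*a = (-126 - 35)*(-368) = -161*(-368) = 59248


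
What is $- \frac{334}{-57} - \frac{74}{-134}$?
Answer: $\frac{24487}{3819} \approx 6.4119$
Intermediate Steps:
$- \frac{334}{-57} - \frac{74}{-134} = \left(-334\right) \left(- \frac{1}{57}\right) - - \frac{37}{67} = \frac{334}{57} + \frac{37}{67} = \frac{24487}{3819}$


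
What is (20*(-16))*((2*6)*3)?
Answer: -11520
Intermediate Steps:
(20*(-16))*((2*6)*3) = -3840*3 = -320*36 = -11520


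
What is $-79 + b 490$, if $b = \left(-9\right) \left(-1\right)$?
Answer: $4331$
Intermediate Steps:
$b = 9$
$-79 + b 490 = -79 + 9 \cdot 490 = -79 + 4410 = 4331$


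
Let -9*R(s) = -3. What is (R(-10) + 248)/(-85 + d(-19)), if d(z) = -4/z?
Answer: -14155/4833 ≈ -2.9288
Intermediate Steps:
R(s) = 1/3 (R(s) = -1/9*(-3) = 1/3)
(R(-10) + 248)/(-85 + d(-19)) = (1/3 + 248)/(-85 - 4/(-19)) = 745/(3*(-85 - 4*(-1/19))) = 745/(3*(-85 + 4/19)) = 745/(3*(-1611/19)) = (745/3)*(-19/1611) = -14155/4833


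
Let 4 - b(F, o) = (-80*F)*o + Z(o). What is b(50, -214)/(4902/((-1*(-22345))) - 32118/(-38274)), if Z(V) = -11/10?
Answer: -244024894664699/301765286 ≈ -8.0866e+5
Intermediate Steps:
Z(V) = -11/10 (Z(V) = -11*⅒ = -11/10)
b(F, o) = 51/10 + 80*F*o (b(F, o) = 4 - ((-80*F)*o - 11/10) = 4 - (-80*F*o - 11/10) = 4 - (-11/10 - 80*F*o) = 4 + (11/10 + 80*F*o) = 51/10 + 80*F*o)
b(50, -214)/(4902/((-1*(-22345))) - 32118/(-38274)) = (51/10 + 80*50*(-214))/(4902/((-1*(-22345))) - 32118/(-38274)) = (51/10 - 856000)/(4902/22345 - 32118*(-1/38274)) = -8559949/(10*(4902*(1/22345) + 5353/6379)) = -8559949/(10*(4902/22345 + 5353/6379)) = -8559949/(10*150882643/142538755) = -8559949/10*142538755/150882643 = -244024894664699/301765286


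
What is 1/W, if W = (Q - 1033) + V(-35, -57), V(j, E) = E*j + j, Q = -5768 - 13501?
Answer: -1/18342 ≈ -5.4520e-5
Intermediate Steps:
Q = -19269
V(j, E) = j + E*j
W = -18342 (W = (-19269 - 1033) - 35*(1 - 57) = -20302 - 35*(-56) = -20302 + 1960 = -18342)
1/W = 1/(-18342) = -1/18342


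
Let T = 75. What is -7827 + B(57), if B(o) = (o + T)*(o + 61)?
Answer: 7749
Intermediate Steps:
B(o) = (61 + o)*(75 + o) (B(o) = (o + 75)*(o + 61) = (75 + o)*(61 + o) = (61 + o)*(75 + o))
-7827 + B(57) = -7827 + (4575 + 57² + 136*57) = -7827 + (4575 + 3249 + 7752) = -7827 + 15576 = 7749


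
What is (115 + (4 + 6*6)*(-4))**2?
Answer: 2025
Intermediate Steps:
(115 + (4 + 6*6)*(-4))**2 = (115 + (4 + 36)*(-4))**2 = (115 + 40*(-4))**2 = (115 - 160)**2 = (-45)**2 = 2025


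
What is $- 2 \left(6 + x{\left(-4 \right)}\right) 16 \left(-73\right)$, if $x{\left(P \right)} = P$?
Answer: $4672$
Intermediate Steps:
$- 2 \left(6 + x{\left(-4 \right)}\right) 16 \left(-73\right) = - 2 \left(6 - 4\right) 16 \left(-73\right) = \left(-2\right) 2 \cdot 16 \left(-73\right) = \left(-4\right) 16 \left(-73\right) = \left(-64\right) \left(-73\right) = 4672$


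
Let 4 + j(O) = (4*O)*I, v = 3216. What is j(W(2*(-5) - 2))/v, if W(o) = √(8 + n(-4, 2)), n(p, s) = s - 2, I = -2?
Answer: -1/804 - √2/201 ≈ -0.0082797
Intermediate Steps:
n(p, s) = -2 + s
W(o) = 2*√2 (W(o) = √(8 + (-2 + 2)) = √(8 + 0) = √8 = 2*√2)
j(O) = -4 - 8*O (j(O) = -4 + (4*O)*(-2) = -4 - 8*O)
j(W(2*(-5) - 2))/v = (-4 - 16*√2)/3216 = (-4 - 16*√2)*(1/3216) = -1/804 - √2/201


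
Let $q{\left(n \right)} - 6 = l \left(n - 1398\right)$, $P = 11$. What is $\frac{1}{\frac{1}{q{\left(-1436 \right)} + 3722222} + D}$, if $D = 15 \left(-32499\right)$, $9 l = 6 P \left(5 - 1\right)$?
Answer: $- \frac{10917292}{5322016090617} \approx -2.0513 \cdot 10^{-6}$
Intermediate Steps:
$l = \frac{88}{3}$ ($l = \frac{6 \cdot 11 \left(5 - 1\right)}{9} = \frac{66 \cdot 4}{9} = \frac{1}{9} \cdot 264 = \frac{88}{3} \approx 29.333$)
$q{\left(n \right)} = -41002 + \frac{88 n}{3}$ ($q{\left(n \right)} = 6 + \frac{88 \left(n - 1398\right)}{3} = 6 + \frac{88 \left(-1398 + n\right)}{3} = 6 + \left(-41008 + \frac{88 n}{3}\right) = -41002 + \frac{88 n}{3}$)
$D = -487485$
$\frac{1}{\frac{1}{q{\left(-1436 \right)} + 3722222} + D} = \frac{1}{\frac{1}{\left(-41002 + \frac{88}{3} \left(-1436\right)\right) + 3722222} - 487485} = \frac{1}{\frac{1}{\left(-41002 - \frac{126368}{3}\right) + 3722222} - 487485} = \frac{1}{\frac{1}{- \frac{249374}{3} + 3722222} - 487485} = \frac{1}{\frac{1}{\frac{10917292}{3}} - 487485} = \frac{1}{\frac{3}{10917292} - 487485} = \frac{1}{- \frac{5322016090617}{10917292}} = - \frac{10917292}{5322016090617}$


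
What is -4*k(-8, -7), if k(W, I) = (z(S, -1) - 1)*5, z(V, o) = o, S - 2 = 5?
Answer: 40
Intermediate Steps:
S = 7 (S = 2 + 5 = 7)
k(W, I) = -10 (k(W, I) = (-1 - 1)*5 = -2*5 = -10)
-4*k(-8, -7) = -4*(-10) = 40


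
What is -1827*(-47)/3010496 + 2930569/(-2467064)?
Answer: -1076327741701/928385787968 ≈ -1.1594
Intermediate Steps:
-1827*(-47)/3010496 + 2930569/(-2467064) = -203*(-423)*(1/3010496) + 2930569*(-1/2467064) = 85869*(1/3010496) - 2930569/2467064 = 85869/3010496 - 2930569/2467064 = -1076327741701/928385787968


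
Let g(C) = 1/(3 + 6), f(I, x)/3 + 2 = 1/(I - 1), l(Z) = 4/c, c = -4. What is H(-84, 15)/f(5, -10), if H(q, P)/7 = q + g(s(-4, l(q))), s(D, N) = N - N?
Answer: 3020/27 ≈ 111.85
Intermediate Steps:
l(Z) = -1 (l(Z) = 4/(-4) = 4*(-1/4) = -1)
f(I, x) = -6 + 3/(-1 + I) (f(I, x) = -6 + 3/(I - 1) = -6 + 3/(-1 + I))
s(D, N) = 0
g(C) = 1/9
H(q, P) = 7/9 + 7*q (H(q, P) = 7*(q + 1/9) = 7*(1/9 + q) = 7/9 + 7*q)
H(-84, 15)/f(5, -10) = (7/9 + 7*(-84))/((3*(3 - 2*5)/(-1 + 5))) = (7/9 - 588)/((3*(3 - 10)/4)) = -5285/(9*(3*(1/4)*(-7))) = -5285/(9*(-21/4)) = -5285/9*(-4/21) = 3020/27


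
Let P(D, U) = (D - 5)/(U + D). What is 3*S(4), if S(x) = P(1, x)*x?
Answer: -48/5 ≈ -9.6000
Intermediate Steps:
P(D, U) = (-5 + D)/(D + U)
S(x) = -4*x/(1 + x) (S(x) = ((-5 + 1)/(1 + x))*x = (-4/(1 + x))*x = -4*x/(1 + x))
3*S(4) = 3*(-4*4/(1 + 4)) = 3*(-4*4/5) = 3*(-4*4*⅕) = 3*(-16/5) = -48/5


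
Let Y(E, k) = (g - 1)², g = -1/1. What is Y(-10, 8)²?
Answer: 16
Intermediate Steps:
g = -1 (g = -1*1 = -1)
Y(E, k) = 4 (Y(E, k) = (-1 - 1)² = (-2)² = 4)
Y(-10, 8)² = 4² = 16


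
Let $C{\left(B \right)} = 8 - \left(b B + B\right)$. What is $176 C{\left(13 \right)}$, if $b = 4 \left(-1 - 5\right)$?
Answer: $54032$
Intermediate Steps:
$b = -24$ ($b = 4 \left(-6\right) = -24$)
$C{\left(B \right)} = 8 + 23 B$ ($C{\left(B \right)} = 8 - \left(- 24 B + B\right) = 8 - - 23 B = 8 + 23 B$)
$176 C{\left(13 \right)} = 176 \left(8 + 23 \cdot 13\right) = 176 \left(8 + 299\right) = 176 \cdot 307 = 54032$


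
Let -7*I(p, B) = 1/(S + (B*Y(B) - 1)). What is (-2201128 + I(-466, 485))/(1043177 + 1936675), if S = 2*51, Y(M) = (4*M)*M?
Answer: -7031186889201497/9518708732141364 ≈ -0.73867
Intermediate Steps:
Y(M) = 4*M²
S = 102
I(p, B) = -1/(7*(101 + 4*B³)) (I(p, B) = -1/(7*(102 + (B*(4*B²) - 1))) = -1/(7*(102 + (4*B³ - 1))) = -1/(7*(102 + (-1 + 4*B³))) = -1/(7*(101 + 4*B³)))
(-2201128 + I(-466, 485))/(1043177 + 1936675) = (-2201128 - 1/(707 + 28*485³))/(1043177 + 1936675) = (-2201128 - 1/(707 + 28*114084125))/2979852 = (-2201128 - 1/(707 + 3194355500))*(1/2979852) = (-2201128 - 1/3194356207)*(1/2979852) = -7031186889201497/3194356207*1/2979852 = -7031186889201497/9518708732141364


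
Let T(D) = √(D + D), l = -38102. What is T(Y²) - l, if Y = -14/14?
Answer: 38102 + √2 ≈ 38103.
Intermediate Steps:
Y = -1 (Y = -14*1/14 = -1)
T(D) = √2*√D (T(D) = √(2*D) = √2*√D)
T(Y²) - l = √2*√((-1)²) - 1*(-38102) = √2*√1 + 38102 = √2*1 + 38102 = √2 + 38102 = 38102 + √2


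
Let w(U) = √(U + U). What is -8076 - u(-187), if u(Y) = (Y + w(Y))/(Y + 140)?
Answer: -379759/47 + I*√374/47 ≈ -8080.0 + 0.41147*I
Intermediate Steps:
w(U) = √2*√U (w(U) = √(2*U) = √2*√U)
u(Y) = (Y + √2*√Y)/(140 + Y) (u(Y) = (Y + √2*√Y)/(Y + 140) = (Y + √2*√Y)/(140 + Y))
-8076 - u(-187) = -8076 - (-187 + √2*√(-187))/(140 - 187) = -8076 - (-187 + √2*(I*√187))/(-47) = -8076 - (-1)*(-187 + I*√374)/47 = -8076 - (187/47 - I*√374/47) = -8076 + (-187/47 + I*√374/47) = -379759/47 + I*√374/47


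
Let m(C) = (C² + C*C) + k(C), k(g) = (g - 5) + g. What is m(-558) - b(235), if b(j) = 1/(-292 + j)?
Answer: 35431600/57 ≈ 6.2161e+5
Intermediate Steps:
k(g) = -5 + 2*g (k(g) = (-5 + g) + g = -5 + 2*g)
m(C) = -5 + 2*C + 2*C² (m(C) = (C² + C*C) + (-5 + 2*C) = (C² + C²) + (-5 + 2*C) = 2*C² + (-5 + 2*C) = -5 + 2*C + 2*C²)
m(-558) - b(235) = (-5 + 2*(-558) + 2*(-558)²) - 1/(-292 + 235) = (-5 - 1116 + 2*311364) - 1/(-57) = (-5 - 1116 + 622728) - 1*(-1/57) = 621607 + 1/57 = 35431600/57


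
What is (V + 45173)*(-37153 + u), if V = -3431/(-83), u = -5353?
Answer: -159516091740/83 ≈ -1.9219e+9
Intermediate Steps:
V = 3431/83 (V = -3431*(-1/83) = 3431/83 ≈ 41.337)
(V + 45173)*(-37153 + u) = (3431/83 + 45173)*(-37153 - 5353) = (3752790/83)*(-42506) = -159516091740/83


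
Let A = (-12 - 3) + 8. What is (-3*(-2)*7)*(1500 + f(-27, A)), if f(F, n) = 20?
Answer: 63840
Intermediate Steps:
A = -7 (A = -15 + 8 = -7)
(-3*(-2)*7)*(1500 + f(-27, A)) = (-3*(-2)*7)*(1500 + 20) = (6*7)*1520 = 42*1520 = 63840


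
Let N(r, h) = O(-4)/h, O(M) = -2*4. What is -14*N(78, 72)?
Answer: 14/9 ≈ 1.5556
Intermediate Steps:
O(M) = -8
N(r, h) = -8/h
-14*N(78, 72) = -(-112)/72 = -14*(-⅑) = 14/9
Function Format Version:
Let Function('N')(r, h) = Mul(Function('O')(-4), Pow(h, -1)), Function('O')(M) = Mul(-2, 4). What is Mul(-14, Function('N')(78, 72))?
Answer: Rational(14, 9) ≈ 1.5556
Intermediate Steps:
Function('O')(M) = -8
Function('N')(r, h) = Mul(-8, Pow(h, -1))
Mul(-14, Function('N')(78, 72)) = Mul(-14, Mul(-8, Pow(72, -1))) = Mul(-14, Mul(-8, Rational(1, 72))) = Mul(-14, Rational(-1, 9)) = Rational(14, 9)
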